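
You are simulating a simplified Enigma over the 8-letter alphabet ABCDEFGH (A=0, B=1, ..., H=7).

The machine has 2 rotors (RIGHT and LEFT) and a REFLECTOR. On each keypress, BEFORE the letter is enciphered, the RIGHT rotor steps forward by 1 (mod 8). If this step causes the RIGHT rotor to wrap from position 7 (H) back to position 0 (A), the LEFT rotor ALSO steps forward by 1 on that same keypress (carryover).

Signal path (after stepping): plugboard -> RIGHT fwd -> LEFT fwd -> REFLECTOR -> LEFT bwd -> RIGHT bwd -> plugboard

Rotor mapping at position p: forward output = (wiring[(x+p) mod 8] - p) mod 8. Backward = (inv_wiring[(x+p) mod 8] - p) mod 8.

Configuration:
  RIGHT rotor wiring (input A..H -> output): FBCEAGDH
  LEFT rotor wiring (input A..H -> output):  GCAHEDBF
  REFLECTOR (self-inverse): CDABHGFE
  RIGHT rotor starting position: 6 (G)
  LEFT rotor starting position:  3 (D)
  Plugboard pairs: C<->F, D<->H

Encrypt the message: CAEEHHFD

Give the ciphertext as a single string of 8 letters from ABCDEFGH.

Char 1 ('C'): step: R->7, L=3; C->plug->F->R->B->L->B->refl->D->L'->F->R'->E->plug->E
Char 2 ('A'): step: R->0, L->4 (L advanced); A->plug->A->R->F->L->G->refl->F->L'->C->R'->C->plug->F
Char 3 ('E'): step: R->1, L=4; E->plug->E->R->F->L->G->refl->F->L'->C->R'->F->plug->C
Char 4 ('E'): step: R->2, L=4; E->plug->E->R->B->L->H->refl->E->L'->G->R'->C->plug->F
Char 5 ('H'): step: R->3, L=4; H->plug->D->R->A->L->A->refl->C->L'->E->R'->E->plug->E
Char 6 ('H'): step: R->4, L=4; H->plug->D->R->D->L->B->refl->D->L'->H->R'->C->plug->F
Char 7 ('F'): step: R->5, L=4; F->plug->C->R->C->L->F->refl->G->L'->F->R'->F->plug->C
Char 8 ('D'): step: R->6, L=4; D->plug->H->R->A->L->A->refl->C->L'->E->R'->E->plug->E

Answer: EFCFEFCE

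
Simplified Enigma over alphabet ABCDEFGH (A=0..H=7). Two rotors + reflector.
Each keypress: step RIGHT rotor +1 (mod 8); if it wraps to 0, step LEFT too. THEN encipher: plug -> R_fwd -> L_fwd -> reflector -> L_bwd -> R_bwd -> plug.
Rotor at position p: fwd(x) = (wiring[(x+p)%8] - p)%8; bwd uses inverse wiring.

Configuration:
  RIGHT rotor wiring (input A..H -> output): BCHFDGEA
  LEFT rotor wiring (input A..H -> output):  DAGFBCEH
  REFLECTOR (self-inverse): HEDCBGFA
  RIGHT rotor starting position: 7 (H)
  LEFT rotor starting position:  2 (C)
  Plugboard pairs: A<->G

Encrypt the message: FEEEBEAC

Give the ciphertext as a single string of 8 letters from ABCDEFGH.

Answer: GDGGEFBF

Derivation:
Char 1 ('F'): step: R->0, L->3 (L advanced); F->plug->F->R->G->L->F->refl->G->L'->B->R'->A->plug->G
Char 2 ('E'): step: R->1, L=3; E->plug->E->R->F->L->A->refl->H->L'->C->R'->D->plug->D
Char 3 ('E'): step: R->2, L=3; E->plug->E->R->C->L->H->refl->A->L'->F->R'->A->plug->G
Char 4 ('E'): step: R->3, L=3; E->plug->E->R->F->L->A->refl->H->L'->C->R'->A->plug->G
Char 5 ('B'): step: R->4, L=3; B->plug->B->R->C->L->H->refl->A->L'->F->R'->E->plug->E
Char 6 ('E'): step: R->5, L=3; E->plug->E->R->F->L->A->refl->H->L'->C->R'->F->plug->F
Char 7 ('A'): step: R->6, L=3; A->plug->G->R->F->L->A->refl->H->L'->C->R'->B->plug->B
Char 8 ('C'): step: R->7, L=3; C->plug->C->R->D->L->B->refl->E->L'->E->R'->F->plug->F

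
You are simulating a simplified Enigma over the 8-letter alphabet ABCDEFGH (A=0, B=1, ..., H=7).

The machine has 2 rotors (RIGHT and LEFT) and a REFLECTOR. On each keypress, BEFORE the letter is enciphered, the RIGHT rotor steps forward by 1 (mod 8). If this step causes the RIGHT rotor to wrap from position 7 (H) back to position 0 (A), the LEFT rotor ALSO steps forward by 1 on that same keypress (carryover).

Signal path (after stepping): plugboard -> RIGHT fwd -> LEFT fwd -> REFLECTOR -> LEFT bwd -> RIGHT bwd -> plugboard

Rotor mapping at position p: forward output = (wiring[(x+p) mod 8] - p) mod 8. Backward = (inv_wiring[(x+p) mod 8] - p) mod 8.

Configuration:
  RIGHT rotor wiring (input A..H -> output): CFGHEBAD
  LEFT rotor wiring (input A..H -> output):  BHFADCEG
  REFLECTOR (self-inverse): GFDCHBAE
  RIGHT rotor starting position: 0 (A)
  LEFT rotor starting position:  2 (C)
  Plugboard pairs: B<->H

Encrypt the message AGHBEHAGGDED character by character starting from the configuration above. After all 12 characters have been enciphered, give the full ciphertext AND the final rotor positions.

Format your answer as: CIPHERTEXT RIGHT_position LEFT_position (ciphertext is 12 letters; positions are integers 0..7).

Char 1 ('A'): step: R->1, L=2; A->plug->A->R->E->L->C->refl->D->L'->A->R'->E->plug->E
Char 2 ('G'): step: R->2, L=2; G->plug->G->R->A->L->D->refl->C->L'->E->R'->A->plug->A
Char 3 ('H'): step: R->3, L=2; H->plug->B->R->B->L->G->refl->A->L'->D->R'->H->plug->B
Char 4 ('B'): step: R->4, L=2; B->plug->H->R->D->L->A->refl->G->L'->B->R'->F->plug->F
Char 5 ('E'): step: R->5, L=2; E->plug->E->R->A->L->D->refl->C->L'->E->R'->A->plug->A
Char 6 ('H'): step: R->6, L=2; H->plug->B->R->F->L->E->refl->H->L'->G->R'->G->plug->G
Char 7 ('A'): step: R->7, L=2; A->plug->A->R->E->L->C->refl->D->L'->A->R'->E->plug->E
Char 8 ('G'): step: R->0, L->3 (L advanced); G->plug->G->R->A->L->F->refl->B->L'->D->R'->H->plug->B
Char 9 ('G'): step: R->1, L=3; G->plug->G->R->C->L->H->refl->E->L'->G->R'->C->plug->C
Char 10 ('D'): step: R->2, L=3; D->plug->D->R->H->L->C->refl->D->L'->E->R'->A->plug->A
Char 11 ('E'): step: R->3, L=3; E->plug->E->R->A->L->F->refl->B->L'->D->R'->H->plug->B
Char 12 ('D'): step: R->4, L=3; D->plug->D->R->H->L->C->refl->D->L'->E->R'->C->plug->C
Final: ciphertext=EABFAGEBCABC, RIGHT=4, LEFT=3

Answer: EABFAGEBCABC 4 3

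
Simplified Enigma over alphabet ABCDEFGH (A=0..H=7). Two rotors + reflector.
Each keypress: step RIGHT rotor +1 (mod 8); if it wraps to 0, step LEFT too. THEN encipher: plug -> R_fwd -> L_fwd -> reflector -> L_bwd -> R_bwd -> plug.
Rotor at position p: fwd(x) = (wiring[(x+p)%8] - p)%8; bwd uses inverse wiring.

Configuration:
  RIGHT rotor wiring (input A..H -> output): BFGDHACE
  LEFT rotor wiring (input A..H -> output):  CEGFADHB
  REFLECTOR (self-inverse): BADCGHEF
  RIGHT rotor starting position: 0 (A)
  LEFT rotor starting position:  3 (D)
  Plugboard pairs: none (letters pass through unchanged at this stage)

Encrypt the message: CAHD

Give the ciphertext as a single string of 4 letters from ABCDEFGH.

Answer: DHBH

Derivation:
Char 1 ('C'): step: R->1, L=3; C->plug->C->R->C->L->A->refl->B->L'->G->R'->D->plug->D
Char 2 ('A'): step: R->2, L=3; A->plug->A->R->E->L->G->refl->E->L'->D->R'->H->plug->H
Char 3 ('H'): step: R->3, L=3; H->plug->H->R->D->L->E->refl->G->L'->E->R'->B->plug->B
Char 4 ('D'): step: R->4, L=3; D->plug->D->R->A->L->C->refl->D->L'->H->R'->H->plug->H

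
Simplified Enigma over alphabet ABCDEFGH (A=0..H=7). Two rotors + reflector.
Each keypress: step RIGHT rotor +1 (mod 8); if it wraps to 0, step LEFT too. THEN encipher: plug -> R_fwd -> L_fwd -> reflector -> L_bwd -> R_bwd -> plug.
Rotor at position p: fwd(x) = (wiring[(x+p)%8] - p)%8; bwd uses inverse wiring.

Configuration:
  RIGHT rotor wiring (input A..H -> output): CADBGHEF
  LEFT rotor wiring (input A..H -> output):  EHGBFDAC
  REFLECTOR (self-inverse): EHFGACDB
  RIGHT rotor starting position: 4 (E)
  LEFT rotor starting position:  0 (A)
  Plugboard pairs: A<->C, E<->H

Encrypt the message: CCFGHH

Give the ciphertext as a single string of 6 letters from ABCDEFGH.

Char 1 ('C'): step: R->5, L=0; C->plug->A->R->C->L->G->refl->D->L'->F->R'->D->plug->D
Char 2 ('C'): step: R->6, L=0; C->plug->A->R->G->L->A->refl->E->L'->A->R'->G->plug->G
Char 3 ('F'): step: R->7, L=0; F->plug->F->R->H->L->C->refl->F->L'->E->R'->D->plug->D
Char 4 ('G'): step: R->0, L->1 (L advanced); G->plug->G->R->E->L->C->refl->F->L'->B->R'->D->plug->D
Char 5 ('H'): step: R->1, L=1; H->plug->E->R->G->L->B->refl->H->L'->F->R'->D->plug->D
Char 6 ('H'): step: R->2, L=1; H->plug->E->R->C->L->A->refl->E->L'->D->R'->F->plug->F

Answer: DGDDDF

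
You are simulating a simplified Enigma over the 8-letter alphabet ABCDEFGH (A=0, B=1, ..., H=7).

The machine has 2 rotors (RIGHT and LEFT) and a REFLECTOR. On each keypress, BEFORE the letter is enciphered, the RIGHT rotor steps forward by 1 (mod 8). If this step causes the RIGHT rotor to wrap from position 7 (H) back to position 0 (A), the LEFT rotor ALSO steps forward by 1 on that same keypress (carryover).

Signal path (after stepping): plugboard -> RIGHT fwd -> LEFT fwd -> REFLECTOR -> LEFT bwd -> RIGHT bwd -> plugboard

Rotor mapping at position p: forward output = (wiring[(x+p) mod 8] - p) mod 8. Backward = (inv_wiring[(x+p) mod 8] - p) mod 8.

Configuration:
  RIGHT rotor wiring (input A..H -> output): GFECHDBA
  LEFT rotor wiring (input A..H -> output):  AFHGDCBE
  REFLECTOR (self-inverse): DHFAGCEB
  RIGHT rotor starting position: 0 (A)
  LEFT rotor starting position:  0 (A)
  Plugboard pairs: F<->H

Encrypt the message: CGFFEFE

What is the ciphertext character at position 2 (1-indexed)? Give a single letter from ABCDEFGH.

Char 1 ('C'): step: R->1, L=0; C->plug->C->R->B->L->F->refl->C->L'->F->R'->H->plug->F
Char 2 ('G'): step: R->2, L=0; G->plug->G->R->E->L->D->refl->A->L'->A->R'->B->plug->B

B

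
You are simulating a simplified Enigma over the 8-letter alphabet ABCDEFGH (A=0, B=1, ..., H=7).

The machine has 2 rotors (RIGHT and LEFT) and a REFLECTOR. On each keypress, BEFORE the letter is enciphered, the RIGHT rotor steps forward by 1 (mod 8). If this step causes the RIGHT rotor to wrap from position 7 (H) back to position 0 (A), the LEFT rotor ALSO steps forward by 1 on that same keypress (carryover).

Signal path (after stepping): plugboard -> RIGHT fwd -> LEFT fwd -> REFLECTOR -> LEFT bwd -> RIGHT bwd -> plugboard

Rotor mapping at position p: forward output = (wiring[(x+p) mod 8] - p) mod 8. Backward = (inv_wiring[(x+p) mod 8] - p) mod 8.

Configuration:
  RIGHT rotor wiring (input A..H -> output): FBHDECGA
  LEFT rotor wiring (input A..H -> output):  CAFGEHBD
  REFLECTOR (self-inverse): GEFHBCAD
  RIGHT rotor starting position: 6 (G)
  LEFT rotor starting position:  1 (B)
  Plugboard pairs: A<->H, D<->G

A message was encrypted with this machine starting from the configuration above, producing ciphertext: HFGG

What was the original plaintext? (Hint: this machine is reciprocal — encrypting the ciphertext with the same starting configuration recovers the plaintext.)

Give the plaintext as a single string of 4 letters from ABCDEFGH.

Char 1 ('H'): step: R->7, L=1; H->plug->A->R->B->L->E->refl->B->L'->H->R'->H->plug->A
Char 2 ('F'): step: R->0, L->2 (L advanced); F->plug->F->R->C->L->C->refl->F->L'->D->R'->D->plug->G
Char 3 ('G'): step: R->1, L=2; G->plug->D->R->D->L->F->refl->C->L'->C->R'->C->plug->C
Char 4 ('G'): step: R->2, L=2; G->plug->D->R->A->L->D->refl->H->L'->E->R'->E->plug->E

Answer: AGCE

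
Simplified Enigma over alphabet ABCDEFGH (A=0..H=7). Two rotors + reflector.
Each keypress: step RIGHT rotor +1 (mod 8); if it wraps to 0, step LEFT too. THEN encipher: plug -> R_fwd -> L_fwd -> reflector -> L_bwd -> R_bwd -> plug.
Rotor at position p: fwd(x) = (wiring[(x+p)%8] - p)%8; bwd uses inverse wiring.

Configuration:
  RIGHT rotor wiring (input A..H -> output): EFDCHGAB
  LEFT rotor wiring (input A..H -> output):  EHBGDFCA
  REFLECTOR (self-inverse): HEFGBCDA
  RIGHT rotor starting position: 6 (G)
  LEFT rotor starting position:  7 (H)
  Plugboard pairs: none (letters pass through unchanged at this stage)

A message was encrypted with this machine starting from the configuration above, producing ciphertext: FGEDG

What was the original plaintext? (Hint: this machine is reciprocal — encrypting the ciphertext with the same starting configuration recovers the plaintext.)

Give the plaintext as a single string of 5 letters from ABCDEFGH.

Answer: BDDHH

Derivation:
Char 1 ('F'): step: R->7, L=7; F->plug->F->R->A->L->B->refl->E->L'->F->R'->B->plug->B
Char 2 ('G'): step: R->0, L->0 (L advanced); G->plug->G->R->A->L->E->refl->B->L'->C->R'->D->plug->D
Char 3 ('E'): step: R->1, L=0; E->plug->E->R->F->L->F->refl->C->L'->G->R'->D->plug->D
Char 4 ('D'): step: R->2, L=0; D->plug->D->R->E->L->D->refl->G->L'->D->R'->H->plug->H
Char 5 ('G'): step: R->3, L=0; G->plug->G->R->C->L->B->refl->E->L'->A->R'->H->plug->H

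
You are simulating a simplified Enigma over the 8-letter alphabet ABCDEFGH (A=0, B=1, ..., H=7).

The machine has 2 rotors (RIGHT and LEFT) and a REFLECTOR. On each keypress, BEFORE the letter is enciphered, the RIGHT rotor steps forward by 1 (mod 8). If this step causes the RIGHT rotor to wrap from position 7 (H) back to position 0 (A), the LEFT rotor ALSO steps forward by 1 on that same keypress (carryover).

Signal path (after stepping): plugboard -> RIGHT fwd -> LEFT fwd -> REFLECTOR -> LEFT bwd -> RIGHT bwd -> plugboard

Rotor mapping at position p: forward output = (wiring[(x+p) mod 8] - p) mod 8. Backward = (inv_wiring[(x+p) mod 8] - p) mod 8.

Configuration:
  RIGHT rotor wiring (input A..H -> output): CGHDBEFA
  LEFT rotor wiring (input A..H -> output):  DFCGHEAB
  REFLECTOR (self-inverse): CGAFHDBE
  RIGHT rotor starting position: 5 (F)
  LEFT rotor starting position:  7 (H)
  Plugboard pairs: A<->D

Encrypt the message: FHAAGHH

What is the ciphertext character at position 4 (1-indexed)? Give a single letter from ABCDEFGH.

Char 1 ('F'): step: R->6, L=7; F->plug->F->R->F->L->A->refl->C->L'->A->R'->D->plug->A
Char 2 ('H'): step: R->7, L=7; H->plug->H->R->G->L->F->refl->D->L'->D->R'->B->plug->B
Char 3 ('A'): step: R->0, L->0 (L advanced); A->plug->D->R->D->L->G->refl->B->L'->H->R'->C->plug->C
Char 4 ('A'): step: R->1, L=0; A->plug->D->R->A->L->D->refl->F->L'->B->R'->H->plug->H

H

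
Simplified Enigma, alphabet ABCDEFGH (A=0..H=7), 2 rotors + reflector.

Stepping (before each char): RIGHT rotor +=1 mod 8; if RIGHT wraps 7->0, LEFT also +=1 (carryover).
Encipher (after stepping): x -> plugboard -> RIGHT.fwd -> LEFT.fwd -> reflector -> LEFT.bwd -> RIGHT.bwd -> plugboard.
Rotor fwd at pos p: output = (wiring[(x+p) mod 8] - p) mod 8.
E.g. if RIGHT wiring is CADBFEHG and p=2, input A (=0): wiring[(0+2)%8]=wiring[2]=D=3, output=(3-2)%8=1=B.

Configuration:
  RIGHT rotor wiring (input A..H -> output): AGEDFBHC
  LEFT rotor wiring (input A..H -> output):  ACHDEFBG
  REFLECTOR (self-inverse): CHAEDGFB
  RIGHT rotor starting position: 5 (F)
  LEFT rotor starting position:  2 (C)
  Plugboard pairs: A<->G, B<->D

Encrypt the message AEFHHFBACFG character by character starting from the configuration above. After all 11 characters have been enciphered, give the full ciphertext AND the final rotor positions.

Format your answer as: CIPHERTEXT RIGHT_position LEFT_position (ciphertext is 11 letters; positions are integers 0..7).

Char 1 ('A'): step: R->6, L=2; A->plug->G->R->H->L->A->refl->C->L'->C->R'->C->plug->C
Char 2 ('E'): step: R->7, L=2; E->plug->E->R->E->L->H->refl->B->L'->B->R'->B->plug->D
Char 3 ('F'): step: R->0, L->3 (L advanced); F->plug->F->R->B->L->B->refl->H->L'->G->R'->B->plug->D
Char 4 ('H'): step: R->1, L=3; H->plug->H->R->H->L->E->refl->D->L'->E->R'->D->plug->B
Char 5 ('H'): step: R->2, L=3; H->plug->H->R->E->L->D->refl->E->L'->H->R'->D->plug->B
Char 6 ('F'): step: R->3, L=3; F->plug->F->R->F->L->F->refl->G->L'->D->R'->G->plug->A
Char 7 ('B'): step: R->4, L=3; B->plug->D->R->G->L->H->refl->B->L'->B->R'->A->plug->G
Char 8 ('A'): step: R->5, L=3; A->plug->G->R->G->L->H->refl->B->L'->B->R'->E->plug->E
Char 9 ('C'): step: R->6, L=3; C->plug->C->R->C->L->C->refl->A->L'->A->R'->D->plug->B
Char 10 ('F'): step: R->7, L=3; F->plug->F->R->G->L->H->refl->B->L'->B->R'->B->plug->D
Char 11 ('G'): step: R->0, L->4 (L advanced); G->plug->A->R->A->L->A->refl->C->L'->D->R'->D->plug->B
Final: ciphertext=CDDBBAGEBDB, RIGHT=0, LEFT=4

Answer: CDDBBAGEBDB 0 4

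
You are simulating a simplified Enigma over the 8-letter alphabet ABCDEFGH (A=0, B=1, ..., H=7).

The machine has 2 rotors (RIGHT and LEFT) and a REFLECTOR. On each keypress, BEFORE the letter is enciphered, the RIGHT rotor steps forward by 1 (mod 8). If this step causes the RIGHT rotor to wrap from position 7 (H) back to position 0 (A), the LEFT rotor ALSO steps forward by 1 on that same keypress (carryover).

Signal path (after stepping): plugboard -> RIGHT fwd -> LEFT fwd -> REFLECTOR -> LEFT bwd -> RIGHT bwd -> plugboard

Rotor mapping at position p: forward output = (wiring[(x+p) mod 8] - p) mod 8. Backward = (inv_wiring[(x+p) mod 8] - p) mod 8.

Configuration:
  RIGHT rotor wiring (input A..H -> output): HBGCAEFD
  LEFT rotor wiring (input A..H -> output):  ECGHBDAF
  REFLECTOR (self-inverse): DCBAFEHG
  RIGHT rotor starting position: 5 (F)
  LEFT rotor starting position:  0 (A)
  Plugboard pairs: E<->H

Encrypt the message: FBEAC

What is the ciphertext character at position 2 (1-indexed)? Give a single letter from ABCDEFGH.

Char 1 ('F'): step: R->6, L=0; F->plug->F->R->E->L->B->refl->C->L'->B->R'->C->plug->C
Char 2 ('B'): step: R->7, L=0; B->plug->B->R->A->L->E->refl->F->L'->H->R'->D->plug->D

D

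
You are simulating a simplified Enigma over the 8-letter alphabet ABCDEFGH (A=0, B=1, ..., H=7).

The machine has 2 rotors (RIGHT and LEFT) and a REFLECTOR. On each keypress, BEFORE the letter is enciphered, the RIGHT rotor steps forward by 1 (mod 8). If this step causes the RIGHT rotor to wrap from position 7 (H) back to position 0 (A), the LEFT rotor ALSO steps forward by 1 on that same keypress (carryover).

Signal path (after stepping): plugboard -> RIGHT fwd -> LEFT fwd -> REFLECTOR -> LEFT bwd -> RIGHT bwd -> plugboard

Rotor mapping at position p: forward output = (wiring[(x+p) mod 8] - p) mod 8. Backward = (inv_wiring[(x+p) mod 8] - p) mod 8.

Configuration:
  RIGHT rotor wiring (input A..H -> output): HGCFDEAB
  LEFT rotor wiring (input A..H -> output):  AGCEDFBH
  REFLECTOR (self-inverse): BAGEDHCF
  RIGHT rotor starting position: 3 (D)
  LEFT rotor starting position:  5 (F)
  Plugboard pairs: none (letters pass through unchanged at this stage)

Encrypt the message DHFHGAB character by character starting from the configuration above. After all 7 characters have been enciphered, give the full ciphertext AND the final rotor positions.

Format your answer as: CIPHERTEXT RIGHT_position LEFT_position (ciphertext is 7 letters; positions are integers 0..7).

Answer: GFADFDC 2 6

Derivation:
Char 1 ('D'): step: R->4, L=5; D->plug->D->R->F->L->F->refl->H->L'->G->R'->G->plug->G
Char 2 ('H'): step: R->5, L=5; H->plug->H->R->G->L->H->refl->F->L'->F->R'->F->plug->F
Char 3 ('F'): step: R->6, L=5; F->plug->F->R->H->L->G->refl->C->L'->C->R'->A->plug->A
Char 4 ('H'): step: R->7, L=5; H->plug->H->R->B->L->E->refl->D->L'->D->R'->D->plug->D
Char 5 ('G'): step: R->0, L->6 (L advanced); G->plug->G->R->A->L->D->refl->E->L'->E->R'->F->plug->F
Char 6 ('A'): step: R->1, L=6; A->plug->A->R->F->L->G->refl->C->L'->C->R'->D->plug->D
Char 7 ('B'): step: R->2, L=6; B->plug->B->R->D->L->A->refl->B->L'->B->R'->C->plug->C
Final: ciphertext=GFADFDC, RIGHT=2, LEFT=6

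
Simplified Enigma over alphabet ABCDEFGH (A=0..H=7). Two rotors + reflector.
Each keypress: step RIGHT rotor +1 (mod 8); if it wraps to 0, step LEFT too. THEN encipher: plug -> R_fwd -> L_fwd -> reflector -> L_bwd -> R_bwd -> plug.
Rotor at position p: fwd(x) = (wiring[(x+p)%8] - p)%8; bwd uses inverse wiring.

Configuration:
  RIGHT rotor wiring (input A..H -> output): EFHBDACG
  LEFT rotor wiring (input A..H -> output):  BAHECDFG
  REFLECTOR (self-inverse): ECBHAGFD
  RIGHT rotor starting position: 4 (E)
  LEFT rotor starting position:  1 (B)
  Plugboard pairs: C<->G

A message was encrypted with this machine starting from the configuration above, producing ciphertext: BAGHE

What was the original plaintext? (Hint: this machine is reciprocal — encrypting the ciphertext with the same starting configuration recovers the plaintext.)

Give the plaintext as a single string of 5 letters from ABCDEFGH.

Answer: DFCAG

Derivation:
Char 1 ('B'): step: R->5, L=1; B->plug->B->R->F->L->E->refl->A->L'->H->R'->D->plug->D
Char 2 ('A'): step: R->6, L=1; A->plug->A->R->E->L->C->refl->B->L'->D->R'->F->plug->F
Char 3 ('G'): step: R->7, L=1; G->plug->C->R->G->L->F->refl->G->L'->B->R'->G->plug->C
Char 4 ('H'): step: R->0, L->2 (L advanced); H->plug->H->R->G->L->H->refl->D->L'->E->R'->A->plug->A
Char 5 ('E'): step: R->1, L=2; E->plug->E->R->H->L->G->refl->F->L'->A->R'->C->plug->G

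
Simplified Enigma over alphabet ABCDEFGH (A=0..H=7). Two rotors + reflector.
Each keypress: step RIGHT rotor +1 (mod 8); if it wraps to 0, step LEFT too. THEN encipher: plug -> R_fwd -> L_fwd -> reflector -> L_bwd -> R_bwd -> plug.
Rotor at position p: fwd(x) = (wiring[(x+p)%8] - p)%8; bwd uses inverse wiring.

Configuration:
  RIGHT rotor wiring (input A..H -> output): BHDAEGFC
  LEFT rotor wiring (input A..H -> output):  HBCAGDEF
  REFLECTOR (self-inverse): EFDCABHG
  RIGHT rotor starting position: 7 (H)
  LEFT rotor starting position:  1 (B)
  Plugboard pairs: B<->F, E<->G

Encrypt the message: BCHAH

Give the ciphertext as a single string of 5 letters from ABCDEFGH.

Answer: CEDEG

Derivation:
Char 1 ('B'): step: R->0, L->2 (L advanced); B->plug->F->R->G->L->F->refl->B->L'->D->R'->C->plug->C
Char 2 ('C'): step: R->1, L=2; C->plug->C->R->H->L->H->refl->G->L'->B->R'->G->plug->E
Char 3 ('H'): step: R->2, L=2; H->plug->H->R->F->L->D->refl->C->L'->E->R'->D->plug->D
Char 4 ('A'): step: R->3, L=2; A->plug->A->R->F->L->D->refl->C->L'->E->R'->G->plug->E
Char 5 ('H'): step: R->4, L=2; H->plug->H->R->E->L->C->refl->D->L'->F->R'->E->plug->G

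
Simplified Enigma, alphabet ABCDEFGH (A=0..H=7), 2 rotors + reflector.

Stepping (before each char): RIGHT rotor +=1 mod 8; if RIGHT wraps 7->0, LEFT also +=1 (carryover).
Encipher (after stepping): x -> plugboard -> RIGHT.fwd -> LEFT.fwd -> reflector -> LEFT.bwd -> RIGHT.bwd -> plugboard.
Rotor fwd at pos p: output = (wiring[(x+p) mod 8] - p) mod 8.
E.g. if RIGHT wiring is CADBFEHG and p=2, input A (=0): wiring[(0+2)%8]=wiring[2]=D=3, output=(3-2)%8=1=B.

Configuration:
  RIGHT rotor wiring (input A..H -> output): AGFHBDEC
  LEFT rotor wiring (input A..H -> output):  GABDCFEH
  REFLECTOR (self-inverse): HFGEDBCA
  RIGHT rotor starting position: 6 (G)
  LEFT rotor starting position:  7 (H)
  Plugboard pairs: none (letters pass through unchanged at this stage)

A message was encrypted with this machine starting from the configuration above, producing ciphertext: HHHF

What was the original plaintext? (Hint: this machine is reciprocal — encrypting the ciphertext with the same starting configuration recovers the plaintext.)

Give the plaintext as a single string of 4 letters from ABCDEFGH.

Char 1 ('H'): step: R->7, L=7; H->plug->H->R->F->L->D->refl->E->L'->E->R'->G->plug->G
Char 2 ('H'): step: R->0, L->0 (L advanced); H->plug->H->R->C->L->B->refl->F->L'->F->R'->C->plug->C
Char 3 ('H'): step: R->1, L=0; H->plug->H->R->H->L->H->refl->A->L'->B->R'->G->plug->G
Char 4 ('F'): step: R->2, L=0; F->plug->F->R->A->L->G->refl->C->L'->E->R'->H->plug->H

Answer: GCGH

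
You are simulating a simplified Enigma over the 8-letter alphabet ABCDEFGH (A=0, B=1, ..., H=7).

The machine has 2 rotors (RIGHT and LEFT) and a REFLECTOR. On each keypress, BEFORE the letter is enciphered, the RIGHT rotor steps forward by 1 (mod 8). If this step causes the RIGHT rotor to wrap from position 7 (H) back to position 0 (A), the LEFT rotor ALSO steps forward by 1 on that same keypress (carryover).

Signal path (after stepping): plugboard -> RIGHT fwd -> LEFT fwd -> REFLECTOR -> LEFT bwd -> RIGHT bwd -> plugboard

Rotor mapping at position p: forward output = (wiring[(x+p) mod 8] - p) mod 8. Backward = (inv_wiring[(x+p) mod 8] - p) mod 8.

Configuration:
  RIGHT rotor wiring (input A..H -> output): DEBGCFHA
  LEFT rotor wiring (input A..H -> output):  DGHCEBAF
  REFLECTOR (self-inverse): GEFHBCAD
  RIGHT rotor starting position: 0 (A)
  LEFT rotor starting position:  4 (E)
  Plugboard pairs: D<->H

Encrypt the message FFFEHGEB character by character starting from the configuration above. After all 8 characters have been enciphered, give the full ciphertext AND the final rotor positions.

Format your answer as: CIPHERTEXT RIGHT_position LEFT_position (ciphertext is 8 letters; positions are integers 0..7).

Answer: EBBFFHDD 0 5

Derivation:
Char 1 ('F'): step: R->1, L=4; F->plug->F->R->G->L->D->refl->H->L'->E->R'->E->plug->E
Char 2 ('F'): step: R->2, L=4; F->plug->F->R->G->L->D->refl->H->L'->E->R'->B->plug->B
Char 3 ('F'): step: R->3, L=4; F->plug->F->R->A->L->A->refl->G->L'->H->R'->B->plug->B
Char 4 ('E'): step: R->4, L=4; E->plug->E->R->H->L->G->refl->A->L'->A->R'->F->plug->F
Char 5 ('H'): step: R->5, L=4; H->plug->D->R->G->L->D->refl->H->L'->E->R'->F->plug->F
Char 6 ('G'): step: R->6, L=4; G->plug->G->R->E->L->H->refl->D->L'->G->R'->D->plug->H
Char 7 ('E'): step: R->7, L=4; E->plug->E->R->H->L->G->refl->A->L'->A->R'->H->plug->D
Char 8 ('B'): step: R->0, L->5 (L advanced); B->plug->B->R->E->L->B->refl->E->L'->A->R'->H->plug->D
Final: ciphertext=EBBFFHDD, RIGHT=0, LEFT=5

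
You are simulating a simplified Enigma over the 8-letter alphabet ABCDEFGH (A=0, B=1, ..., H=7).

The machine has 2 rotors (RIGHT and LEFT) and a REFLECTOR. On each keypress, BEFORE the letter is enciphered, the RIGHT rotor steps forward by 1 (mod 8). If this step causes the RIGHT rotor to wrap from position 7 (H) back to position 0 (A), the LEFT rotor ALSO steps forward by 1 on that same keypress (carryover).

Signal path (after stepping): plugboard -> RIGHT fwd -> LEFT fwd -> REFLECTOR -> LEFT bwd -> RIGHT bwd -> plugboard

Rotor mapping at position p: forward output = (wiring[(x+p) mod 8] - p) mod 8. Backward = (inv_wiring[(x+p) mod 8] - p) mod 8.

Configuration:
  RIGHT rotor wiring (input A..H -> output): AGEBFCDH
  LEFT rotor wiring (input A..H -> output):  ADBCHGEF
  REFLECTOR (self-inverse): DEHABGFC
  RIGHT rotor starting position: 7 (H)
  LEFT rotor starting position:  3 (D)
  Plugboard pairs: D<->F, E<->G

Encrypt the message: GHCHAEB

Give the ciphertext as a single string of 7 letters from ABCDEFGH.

Answer: FEHDHFA

Derivation:
Char 1 ('G'): step: R->0, L->4 (L advanced); G->plug->E->R->F->L->H->refl->C->L'->B->R'->D->plug->F
Char 2 ('H'): step: R->1, L=4; H->plug->H->R->H->L->G->refl->F->L'->G->R'->G->plug->E
Char 3 ('C'): step: R->2, L=4; C->plug->C->R->D->L->B->refl->E->L'->E->R'->H->plug->H
Char 4 ('H'): step: R->3, L=4; H->plug->H->R->B->L->C->refl->H->L'->F->R'->F->plug->D
Char 5 ('A'): step: R->4, L=4; A->plug->A->R->B->L->C->refl->H->L'->F->R'->H->plug->H
Char 6 ('E'): step: R->5, L=4; E->plug->G->R->E->L->E->refl->B->L'->D->R'->D->plug->F
Char 7 ('B'): step: R->6, L=4; B->plug->B->R->B->L->C->refl->H->L'->F->R'->A->plug->A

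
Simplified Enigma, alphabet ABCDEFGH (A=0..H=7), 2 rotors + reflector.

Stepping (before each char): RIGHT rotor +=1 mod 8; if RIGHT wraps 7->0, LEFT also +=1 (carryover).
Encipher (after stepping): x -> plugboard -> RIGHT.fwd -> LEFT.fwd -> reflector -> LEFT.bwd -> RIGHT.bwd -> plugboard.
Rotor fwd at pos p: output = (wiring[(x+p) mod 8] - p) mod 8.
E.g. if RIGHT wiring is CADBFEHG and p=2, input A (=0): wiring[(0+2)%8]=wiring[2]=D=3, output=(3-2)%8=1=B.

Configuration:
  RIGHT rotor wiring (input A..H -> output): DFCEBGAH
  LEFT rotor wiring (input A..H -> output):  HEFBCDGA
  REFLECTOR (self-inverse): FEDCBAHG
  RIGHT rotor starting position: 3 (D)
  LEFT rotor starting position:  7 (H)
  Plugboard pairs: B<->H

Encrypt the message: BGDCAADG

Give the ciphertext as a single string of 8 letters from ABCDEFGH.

Char 1 ('B'): step: R->4, L=7; B->plug->H->R->A->L->B->refl->E->L'->G->R'->G->plug->G
Char 2 ('G'): step: R->5, L=7; G->plug->G->R->H->L->H->refl->G->L'->D->R'->B->plug->H
Char 3 ('D'): step: R->6, L=7; D->plug->D->R->H->L->H->refl->G->L'->D->R'->G->plug->G
Char 4 ('C'): step: R->7, L=7; C->plug->C->R->G->L->E->refl->B->L'->A->R'->A->plug->A
Char 5 ('A'): step: R->0, L->0 (L advanced); A->plug->A->R->D->L->B->refl->E->L'->B->R'->E->plug->E
Char 6 ('A'): step: R->1, L=0; A->plug->A->R->E->L->C->refl->D->L'->F->R'->E->plug->E
Char 7 ('D'): step: R->2, L=0; D->plug->D->R->E->L->C->refl->D->L'->F->R'->F->plug->F
Char 8 ('G'): step: R->3, L=0; G->plug->G->R->C->L->F->refl->A->L'->H->R'->H->plug->B

Answer: GHGAEEFB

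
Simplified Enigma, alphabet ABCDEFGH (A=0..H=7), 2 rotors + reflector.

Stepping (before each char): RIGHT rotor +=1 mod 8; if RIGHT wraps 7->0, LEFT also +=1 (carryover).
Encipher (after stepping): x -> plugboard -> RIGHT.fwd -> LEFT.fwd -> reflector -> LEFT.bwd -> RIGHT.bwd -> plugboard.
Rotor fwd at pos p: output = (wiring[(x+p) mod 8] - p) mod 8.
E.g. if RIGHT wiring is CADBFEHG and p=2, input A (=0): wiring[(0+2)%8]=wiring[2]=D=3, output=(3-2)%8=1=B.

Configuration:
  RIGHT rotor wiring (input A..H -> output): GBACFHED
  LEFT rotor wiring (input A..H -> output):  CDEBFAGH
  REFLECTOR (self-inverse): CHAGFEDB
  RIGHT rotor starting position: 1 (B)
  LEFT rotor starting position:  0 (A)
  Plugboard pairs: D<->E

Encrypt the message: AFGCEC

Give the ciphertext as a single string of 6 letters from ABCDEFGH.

Char 1 ('A'): step: R->2, L=0; A->plug->A->R->G->L->G->refl->D->L'->B->R'->F->plug->F
Char 2 ('F'): step: R->3, L=0; F->plug->F->R->D->L->B->refl->H->L'->H->R'->A->plug->A
Char 3 ('G'): step: R->4, L=0; G->plug->G->R->E->L->F->refl->E->L'->C->R'->E->plug->D
Char 4 ('C'): step: R->5, L=0; C->plug->C->R->G->L->G->refl->D->L'->B->R'->D->plug->E
Char 5 ('E'): step: R->6, L=0; E->plug->D->R->D->L->B->refl->H->L'->H->R'->G->plug->G
Char 6 ('C'): step: R->7, L=0; C->plug->C->R->C->L->E->refl->F->L'->E->R'->A->plug->A

Answer: FADEGA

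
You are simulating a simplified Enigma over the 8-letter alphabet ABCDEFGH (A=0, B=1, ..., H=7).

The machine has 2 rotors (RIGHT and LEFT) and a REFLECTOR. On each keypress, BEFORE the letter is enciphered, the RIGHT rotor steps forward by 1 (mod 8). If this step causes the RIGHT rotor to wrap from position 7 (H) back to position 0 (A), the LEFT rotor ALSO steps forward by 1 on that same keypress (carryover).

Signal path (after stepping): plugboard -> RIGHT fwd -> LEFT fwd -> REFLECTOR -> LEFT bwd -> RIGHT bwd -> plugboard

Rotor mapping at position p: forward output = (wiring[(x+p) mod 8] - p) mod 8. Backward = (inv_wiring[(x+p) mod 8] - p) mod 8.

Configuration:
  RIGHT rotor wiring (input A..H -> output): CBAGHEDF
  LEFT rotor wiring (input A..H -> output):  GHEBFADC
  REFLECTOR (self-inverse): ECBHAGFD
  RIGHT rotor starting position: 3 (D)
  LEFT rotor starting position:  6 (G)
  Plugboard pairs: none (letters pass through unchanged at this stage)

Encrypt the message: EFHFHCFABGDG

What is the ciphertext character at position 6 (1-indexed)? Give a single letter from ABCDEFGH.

Char 1 ('E'): step: R->4, L=6; E->plug->E->R->G->L->H->refl->D->L'->F->R'->F->plug->F
Char 2 ('F'): step: R->5, L=6; F->plug->F->R->D->L->B->refl->C->L'->H->R'->A->plug->A
Char 3 ('H'): step: R->6, L=6; H->plug->H->R->G->L->H->refl->D->L'->F->R'->A->plug->A
Char 4 ('F'): step: R->7, L=6; F->plug->F->R->A->L->F->refl->G->L'->E->R'->H->plug->H
Char 5 ('H'): step: R->0, L->7 (L advanced); H->plug->H->R->F->L->G->refl->F->L'->D->R'->G->plug->G
Char 6 ('C'): step: R->1, L=7; C->plug->C->R->F->L->G->refl->F->L'->D->R'->E->plug->E

E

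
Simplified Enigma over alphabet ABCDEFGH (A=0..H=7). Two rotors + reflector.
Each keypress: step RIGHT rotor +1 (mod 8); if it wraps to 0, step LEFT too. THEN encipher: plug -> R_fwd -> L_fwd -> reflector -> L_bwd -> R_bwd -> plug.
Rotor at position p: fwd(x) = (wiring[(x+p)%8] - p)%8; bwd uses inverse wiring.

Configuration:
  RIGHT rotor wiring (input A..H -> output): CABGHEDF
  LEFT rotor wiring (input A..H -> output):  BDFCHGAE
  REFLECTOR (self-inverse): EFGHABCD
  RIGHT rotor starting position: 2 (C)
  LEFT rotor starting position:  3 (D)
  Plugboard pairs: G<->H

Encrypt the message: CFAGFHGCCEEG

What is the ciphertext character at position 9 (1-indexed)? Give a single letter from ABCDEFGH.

Char 1 ('C'): step: R->3, L=3; C->plug->C->R->B->L->E->refl->A->L'->G->R'->H->plug->G
Char 2 ('F'): step: R->4, L=3; F->plug->F->R->E->L->B->refl->F->L'->D->R'->A->plug->A
Char 3 ('A'): step: R->5, L=3; A->plug->A->R->H->L->C->refl->G->L'->F->R'->D->plug->D
Char 4 ('G'): step: R->6, L=3; G->plug->H->R->G->L->A->refl->E->L'->B->R'->G->plug->H
Char 5 ('F'): step: R->7, L=3; F->plug->F->R->A->L->H->refl->D->L'->C->R'->D->plug->D
Char 6 ('H'): step: R->0, L->4 (L advanced); H->plug->G->R->D->L->A->refl->E->L'->C->R'->A->plug->A
Char 7 ('G'): step: R->1, L=4; G->plug->H->R->B->L->C->refl->G->L'->H->R'->A->plug->A
Char 8 ('C'): step: R->2, L=4; C->plug->C->R->F->L->H->refl->D->L'->A->R'->G->plug->H
Char 9 ('C'): step: R->3, L=4; C->plug->C->R->B->L->C->refl->G->L'->H->R'->F->plug->F

F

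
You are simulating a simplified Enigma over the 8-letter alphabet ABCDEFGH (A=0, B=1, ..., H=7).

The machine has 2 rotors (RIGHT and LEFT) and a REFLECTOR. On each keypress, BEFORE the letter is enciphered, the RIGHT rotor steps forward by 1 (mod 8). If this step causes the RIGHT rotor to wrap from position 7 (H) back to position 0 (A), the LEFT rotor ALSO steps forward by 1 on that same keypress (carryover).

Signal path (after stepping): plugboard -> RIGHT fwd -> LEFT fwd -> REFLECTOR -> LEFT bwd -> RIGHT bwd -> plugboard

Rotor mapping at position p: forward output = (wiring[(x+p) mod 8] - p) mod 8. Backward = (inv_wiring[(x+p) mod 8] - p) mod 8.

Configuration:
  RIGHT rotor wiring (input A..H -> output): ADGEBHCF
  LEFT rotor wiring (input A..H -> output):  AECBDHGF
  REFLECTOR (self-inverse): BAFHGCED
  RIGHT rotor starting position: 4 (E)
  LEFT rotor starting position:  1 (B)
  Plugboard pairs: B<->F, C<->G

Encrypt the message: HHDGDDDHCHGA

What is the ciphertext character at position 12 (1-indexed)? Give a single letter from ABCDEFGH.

Char 1 ('H'): step: R->5, L=1; H->plug->H->R->E->L->G->refl->E->L'->G->R'->E->plug->E
Char 2 ('H'): step: R->6, L=1; H->plug->H->R->B->L->B->refl->A->L'->C->R'->C->plug->G
Char 3 ('D'): step: R->7, L=1; D->plug->D->R->H->L->H->refl->D->L'->A->R'->G->plug->C
Char 4 ('G'): step: R->0, L->2 (L advanced); G->plug->C->R->G->L->G->refl->E->L'->E->R'->D->plug->D
Char 5 ('D'): step: R->1, L=2; D->plug->D->R->A->L->A->refl->B->L'->C->R'->A->plug->A
Char 6 ('D'): step: R->2, L=2; D->plug->D->R->F->L->D->refl->H->L'->B->R'->H->plug->H
Char 7 ('D'): step: R->3, L=2; D->plug->D->R->H->L->C->refl->F->L'->D->R'->H->plug->H
Char 8 ('H'): step: R->4, L=2; H->plug->H->R->A->L->A->refl->B->L'->C->R'->G->plug->C
Char 9 ('C'): step: R->5, L=2; C->plug->G->R->H->L->C->refl->F->L'->D->R'->D->plug->D
Char 10 ('H'): step: R->6, L=2; H->plug->H->R->B->L->H->refl->D->L'->F->R'->D->plug->D
Char 11 ('G'): step: R->7, L=2; G->plug->C->R->E->L->E->refl->G->L'->G->R'->A->plug->A
Char 12 ('A'): step: R->0, L->3 (L advanced); A->plug->A->R->A->L->G->refl->E->L'->C->R'->G->plug->C

C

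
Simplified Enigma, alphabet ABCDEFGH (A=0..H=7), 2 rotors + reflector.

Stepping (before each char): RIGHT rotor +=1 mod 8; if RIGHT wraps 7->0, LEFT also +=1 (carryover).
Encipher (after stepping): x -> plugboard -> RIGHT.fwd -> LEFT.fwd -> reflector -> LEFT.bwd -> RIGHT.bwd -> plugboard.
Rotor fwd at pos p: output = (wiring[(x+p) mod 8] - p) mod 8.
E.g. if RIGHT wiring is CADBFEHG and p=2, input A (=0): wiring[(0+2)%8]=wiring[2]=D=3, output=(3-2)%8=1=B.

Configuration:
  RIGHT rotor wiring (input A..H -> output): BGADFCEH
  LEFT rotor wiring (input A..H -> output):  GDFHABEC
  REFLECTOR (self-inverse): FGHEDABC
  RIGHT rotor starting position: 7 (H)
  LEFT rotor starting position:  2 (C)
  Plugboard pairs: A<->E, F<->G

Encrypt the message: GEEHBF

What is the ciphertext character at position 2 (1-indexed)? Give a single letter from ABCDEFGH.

Char 1 ('G'): step: R->0, L->3 (L advanced); G->plug->F->R->C->L->G->refl->B->L'->D->R'->D->plug->D
Char 2 ('E'): step: R->1, L=3; E->plug->A->R->F->L->D->refl->E->L'->A->R'->H->plug->H

H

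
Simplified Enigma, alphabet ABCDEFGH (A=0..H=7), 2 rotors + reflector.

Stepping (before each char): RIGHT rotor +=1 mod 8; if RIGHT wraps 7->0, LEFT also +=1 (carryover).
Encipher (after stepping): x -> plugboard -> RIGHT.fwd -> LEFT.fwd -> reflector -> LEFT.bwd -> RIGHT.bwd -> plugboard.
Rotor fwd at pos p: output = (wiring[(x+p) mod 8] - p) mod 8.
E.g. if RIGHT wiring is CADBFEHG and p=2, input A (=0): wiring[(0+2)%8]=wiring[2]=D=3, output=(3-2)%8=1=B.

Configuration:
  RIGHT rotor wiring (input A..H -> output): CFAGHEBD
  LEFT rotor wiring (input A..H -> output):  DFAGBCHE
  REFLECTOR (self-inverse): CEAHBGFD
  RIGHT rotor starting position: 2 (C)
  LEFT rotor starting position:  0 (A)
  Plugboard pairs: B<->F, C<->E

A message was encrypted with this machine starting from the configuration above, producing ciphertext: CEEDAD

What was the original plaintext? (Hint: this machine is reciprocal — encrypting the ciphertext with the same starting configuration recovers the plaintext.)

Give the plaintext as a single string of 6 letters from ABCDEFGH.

Answer: DHCECG

Derivation:
Char 1 ('C'): step: R->3, L=0; C->plug->E->R->A->L->D->refl->H->L'->G->R'->D->plug->D
Char 2 ('E'): step: R->4, L=0; E->plug->C->R->F->L->C->refl->A->L'->C->R'->H->plug->H
Char 3 ('E'): step: R->5, L=0; E->plug->C->R->G->L->H->refl->D->L'->A->R'->E->plug->C
Char 4 ('D'): step: R->6, L=0; D->plug->D->R->H->L->E->refl->B->L'->E->R'->C->plug->E
Char 5 ('A'): step: R->7, L=0; A->plug->A->R->E->L->B->refl->E->L'->H->R'->E->plug->C
Char 6 ('D'): step: R->0, L->1 (L advanced); D->plug->D->R->G->L->D->refl->H->L'->B->R'->G->plug->G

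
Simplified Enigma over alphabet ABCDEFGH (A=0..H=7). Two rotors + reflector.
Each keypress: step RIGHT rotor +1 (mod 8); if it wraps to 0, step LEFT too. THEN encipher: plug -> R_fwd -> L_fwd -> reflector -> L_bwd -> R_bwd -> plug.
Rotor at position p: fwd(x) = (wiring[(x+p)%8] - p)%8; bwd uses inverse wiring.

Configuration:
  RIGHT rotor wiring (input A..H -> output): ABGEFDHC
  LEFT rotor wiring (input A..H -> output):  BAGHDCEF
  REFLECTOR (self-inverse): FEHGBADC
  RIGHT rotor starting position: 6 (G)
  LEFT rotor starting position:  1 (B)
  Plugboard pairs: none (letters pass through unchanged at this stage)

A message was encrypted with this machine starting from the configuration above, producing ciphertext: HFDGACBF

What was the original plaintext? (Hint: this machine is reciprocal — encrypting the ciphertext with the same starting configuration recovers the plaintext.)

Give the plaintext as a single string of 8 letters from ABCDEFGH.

Answer: ABFAHAHB

Derivation:
Char 1 ('H'): step: R->7, L=1; H->plug->H->R->A->L->H->refl->C->L'->D->R'->A->plug->A
Char 2 ('F'): step: R->0, L->2 (L advanced); F->plug->F->R->D->L->A->refl->F->L'->B->R'->B->plug->B
Char 3 ('D'): step: R->1, L=2; D->plug->D->R->E->L->C->refl->H->L'->G->R'->F->plug->F
Char 4 ('G'): step: R->2, L=2; G->plug->G->R->G->L->H->refl->C->L'->E->R'->A->plug->A
Char 5 ('A'): step: R->3, L=2; A->plug->A->R->B->L->F->refl->A->L'->D->R'->H->plug->H
Char 6 ('C'): step: R->4, L=2; C->plug->C->R->D->L->A->refl->F->L'->B->R'->A->plug->A
Char 7 ('B'): step: R->5, L=2; B->plug->B->R->C->L->B->refl->E->L'->A->R'->H->plug->H
Char 8 ('F'): step: R->6, L=2; F->plug->F->R->G->L->H->refl->C->L'->E->R'->B->plug->B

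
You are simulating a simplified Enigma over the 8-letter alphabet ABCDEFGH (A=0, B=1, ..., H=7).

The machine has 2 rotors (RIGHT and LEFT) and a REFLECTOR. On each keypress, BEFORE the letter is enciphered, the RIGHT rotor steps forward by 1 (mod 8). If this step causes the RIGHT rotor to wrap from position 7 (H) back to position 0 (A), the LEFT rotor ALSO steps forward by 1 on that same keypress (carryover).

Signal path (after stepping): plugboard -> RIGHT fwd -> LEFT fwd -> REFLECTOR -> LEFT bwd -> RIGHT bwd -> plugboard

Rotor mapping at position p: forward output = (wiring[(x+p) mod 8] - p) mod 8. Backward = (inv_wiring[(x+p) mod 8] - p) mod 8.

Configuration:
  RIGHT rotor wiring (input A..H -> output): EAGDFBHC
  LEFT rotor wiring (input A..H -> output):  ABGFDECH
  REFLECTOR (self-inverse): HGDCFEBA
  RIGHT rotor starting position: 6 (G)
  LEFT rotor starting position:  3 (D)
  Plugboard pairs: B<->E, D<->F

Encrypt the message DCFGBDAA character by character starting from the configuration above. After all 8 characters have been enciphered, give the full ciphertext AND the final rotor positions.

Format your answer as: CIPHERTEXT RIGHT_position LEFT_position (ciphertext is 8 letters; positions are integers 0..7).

Char 1 ('D'): step: R->7, L=3; D->plug->F->R->G->L->G->refl->B->L'->C->R'->G->plug->G
Char 2 ('C'): step: R->0, L->4 (L advanced); C->plug->C->R->G->L->C->refl->D->L'->D->R'->D->plug->F
Char 3 ('F'): step: R->1, L=4; F->plug->D->R->E->L->E->refl->F->L'->F->R'->B->plug->E
Char 4 ('G'): step: R->2, L=4; G->plug->G->R->C->L->G->refl->B->L'->H->R'->D->plug->F
Char 5 ('B'): step: R->3, L=4; B->plug->E->R->H->L->B->refl->G->L'->C->R'->B->plug->E
Char 6 ('D'): step: R->4, L=4; D->plug->F->R->E->L->E->refl->F->L'->F->R'->B->plug->E
Char 7 ('A'): step: R->5, L=4; A->plug->A->R->E->L->E->refl->F->L'->F->R'->C->plug->C
Char 8 ('A'): step: R->6, L=4; A->plug->A->R->B->L->A->refl->H->L'->A->R'->E->plug->B
Final: ciphertext=GFEFEECB, RIGHT=6, LEFT=4

Answer: GFEFEECB 6 4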